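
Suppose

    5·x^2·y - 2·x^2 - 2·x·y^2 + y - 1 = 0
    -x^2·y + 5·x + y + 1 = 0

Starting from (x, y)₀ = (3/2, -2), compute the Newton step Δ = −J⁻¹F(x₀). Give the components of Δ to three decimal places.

At (3/2, -2): F = (-42.000, 11.000).
Jacobian J = [[10·x·y - 4·x - 2·y^2, 5·x^2 - 4·x·y + 1], [-2·x·y + 5, -x^2 + 1]].
At the point, J = [[-44.000, 24.250], [11.000, -1.250]] (det J = -211.750).
Solving J·Δ = −F gives Δ = (-1.012, -0.104).

(-1.012, -0.104)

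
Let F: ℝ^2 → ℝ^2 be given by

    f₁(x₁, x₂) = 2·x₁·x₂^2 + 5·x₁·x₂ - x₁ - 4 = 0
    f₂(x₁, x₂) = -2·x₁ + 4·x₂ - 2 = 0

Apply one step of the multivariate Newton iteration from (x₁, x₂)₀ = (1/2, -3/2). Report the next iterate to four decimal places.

(-1.1765, -0.0882)

At (1/2, -3/2): F = (-6.0000, -9.0000).
Jacobian J = [[2·x₂^2 + 5·x₂ - 1, 4·x₁·x₂ + 5·x₁], [-2, 4]].
At the point, J = [[-4.0000, -0.5000], [-2.0000, 4.0000]] (det J = -17.0000).
Solving J·Δ = −F gives Δ = (-1.6765, 1.4118).
Then the next iterate is (x₁, x₂)₁ = (-1.1765, -0.0882).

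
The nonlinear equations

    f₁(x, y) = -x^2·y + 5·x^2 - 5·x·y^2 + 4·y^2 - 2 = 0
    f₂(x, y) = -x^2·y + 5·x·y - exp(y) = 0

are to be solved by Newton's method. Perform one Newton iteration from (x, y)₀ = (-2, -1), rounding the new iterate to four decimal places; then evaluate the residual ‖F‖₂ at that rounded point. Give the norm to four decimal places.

At (-2, -1): F = (36.0000, 13.632121).
Jacobian J = [[-2·x·y + 10·x - 5·y^2, -x^2 - 10·x·y + 8·y], [-2·x·y + 5·y, -x^2 + 5·x - exp(y)]].
At the point, J = [[-29.0000, -32.0000], [-9.0000, -14.367879]] (det J = 128.668504).
Solving J·Δ = −F gives Δ = (0.6296, 0.5544).
Then the next iterate is (x, y)₁ = (-1.3704, -0.4456).
Re-evaluating at (-1.3704, -0.4456): F = (10.381582, 3.249646), so ‖F‖₂ = 10.8783.

10.8783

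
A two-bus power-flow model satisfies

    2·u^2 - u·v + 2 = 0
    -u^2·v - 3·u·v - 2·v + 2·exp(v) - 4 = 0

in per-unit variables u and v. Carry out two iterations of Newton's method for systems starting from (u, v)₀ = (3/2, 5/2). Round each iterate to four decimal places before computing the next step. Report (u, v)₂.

(2.9580, 3.8624)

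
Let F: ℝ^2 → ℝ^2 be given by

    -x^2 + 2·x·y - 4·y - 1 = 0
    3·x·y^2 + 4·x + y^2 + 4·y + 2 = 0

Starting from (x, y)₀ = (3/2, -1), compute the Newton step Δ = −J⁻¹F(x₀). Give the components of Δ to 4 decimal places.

(-0.6012, 0.7560)

At (3/2, -1): F = (-2.2500, 9.5000).
Jacobian J = [[-2·x + 2·y, 2·x - 4], [3·y^2 + 4, 6·x·y + 2·y + 4]].
At the point, J = [[-5.0000, -1.0000], [7.0000, -7.0000]] (det J = 42.0000).
Solving J·Δ = −F gives Δ = (-0.6012, 0.7560).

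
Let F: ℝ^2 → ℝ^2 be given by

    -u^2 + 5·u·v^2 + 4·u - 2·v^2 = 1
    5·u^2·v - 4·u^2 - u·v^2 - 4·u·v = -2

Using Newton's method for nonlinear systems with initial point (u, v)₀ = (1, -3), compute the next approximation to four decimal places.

(0.8372, -1.8140)

At (1, -3): F = (29.0000, -14.0000).
Jacobian J = [[-2·u + 5·v^2 + 4, 10·u·v - 4·v], [10·u·v - 8·u - v^2 - 4·v, 5·u^2 - 2·u·v - 4·u]].
At the point, J = [[47.0000, -18.0000], [-35.0000, 7.0000]] (det J = -301.0000).
Solving J·Δ = −F gives Δ = (-0.1628, 1.1860).
Then the next iterate is (u, v)₁ = (0.8372, -1.8140).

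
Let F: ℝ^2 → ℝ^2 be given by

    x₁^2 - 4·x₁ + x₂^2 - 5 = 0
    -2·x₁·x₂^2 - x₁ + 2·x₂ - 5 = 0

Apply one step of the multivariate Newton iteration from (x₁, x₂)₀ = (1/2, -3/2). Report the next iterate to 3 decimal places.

At (1/2, -3/2): F = (-4.500, -10.750).
Jacobian J = [[2·x₁ - 4, 2·x₂], [-2·x₂^2 - 1, -4·x₁·x₂ + 2]].
At the point, J = [[-3.000, -3.000], [-5.500, 5.000]] (det J = -31.500).
Solving J·Δ = −F gives Δ = (-1.738, 0.238).
Then the next iterate is (x₁, x₂)₁ = (-1.238, -1.262).

(-1.238, -1.262)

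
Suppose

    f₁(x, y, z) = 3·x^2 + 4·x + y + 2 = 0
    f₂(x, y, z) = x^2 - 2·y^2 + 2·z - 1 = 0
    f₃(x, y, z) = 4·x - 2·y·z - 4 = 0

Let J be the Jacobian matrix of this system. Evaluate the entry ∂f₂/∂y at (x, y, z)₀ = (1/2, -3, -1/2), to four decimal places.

12.0000

∂f₂/∂y = -4·y.
At (1/2, -3, -1/2) this is 12.0000.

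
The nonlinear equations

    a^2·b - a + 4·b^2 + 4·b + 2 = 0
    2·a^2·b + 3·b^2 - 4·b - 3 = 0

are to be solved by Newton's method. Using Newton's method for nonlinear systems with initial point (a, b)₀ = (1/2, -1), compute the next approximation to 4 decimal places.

(0.3913, -0.6087)

At (1/2, -1): F = (1.2500, 3.5000).
Jacobian J = [[2·a·b - 1, a^2 + 8·b + 4], [4·a·b, 2·a^2 + 6·b - 4]].
At the point, J = [[-2.0000, -3.7500], [-2.0000, -9.5000]] (det J = 11.5000).
Solving J·Δ = −F gives Δ = (-0.1087, 0.3913).
Then the next iterate is (a, b)₁ = (0.3913, -0.6087).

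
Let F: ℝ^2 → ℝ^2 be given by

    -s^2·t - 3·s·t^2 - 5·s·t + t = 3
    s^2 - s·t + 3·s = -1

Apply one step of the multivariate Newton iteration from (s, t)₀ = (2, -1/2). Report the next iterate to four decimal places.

(0.2222, -1.1667)

At (2, -1/2): F = (2.0000, 12.0000).
Jacobian J = [[-2·s·t - 3·t^2 - 5·t, -s^2 - 6·s·t - 5·s + 1], [2·s - t + 3, -s]].
At the point, J = [[3.7500, -7.0000], [7.5000, -2.0000]] (det J = 45.0000).
Solving J·Δ = −F gives Δ = (-1.7778, -0.6667).
Then the next iterate is (s, t)₁ = (0.2222, -1.1667).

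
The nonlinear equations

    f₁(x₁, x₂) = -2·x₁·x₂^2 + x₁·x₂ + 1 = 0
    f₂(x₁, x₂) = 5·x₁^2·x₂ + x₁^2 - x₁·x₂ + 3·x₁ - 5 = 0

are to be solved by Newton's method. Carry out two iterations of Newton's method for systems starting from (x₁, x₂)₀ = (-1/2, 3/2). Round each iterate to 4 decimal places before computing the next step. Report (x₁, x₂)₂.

(-0.5437, -0.4979)

At (-1/2, 3/2): F = (2.5000, -3.6250).
Jacobian J = [[-2·x₂^2 + x₂, -4·x₁·x₂ + x₁], [10·x₁·x₂ + 2·x₁ - x₂ + 3, 5·x₁^2 - x₁]].
At the point, J = [[-3.0000, 2.5000], [-7.0000, 1.7500]] (det J = 12.2500).
Solving J·Δ = −F gives Δ = (-1.0969, -2.3163).
Then the next iterate is (x₁, x₂)₁ = (-1.5969, -0.8163).
Round to (-1.5969, -0.8163) and repeat: F = (4.431724, -18.952351), J = [[-2.148991, -6.811098], [13.657995, 14.347348]].
Δ = (1.0532, 0.3184), so (x₁, x₂)₂ = (-0.5437, -0.4979).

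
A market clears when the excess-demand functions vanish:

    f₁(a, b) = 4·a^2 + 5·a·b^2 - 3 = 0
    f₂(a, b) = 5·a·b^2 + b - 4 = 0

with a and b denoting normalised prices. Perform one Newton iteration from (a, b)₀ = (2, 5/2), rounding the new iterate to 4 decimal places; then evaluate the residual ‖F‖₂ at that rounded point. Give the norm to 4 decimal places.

26.1063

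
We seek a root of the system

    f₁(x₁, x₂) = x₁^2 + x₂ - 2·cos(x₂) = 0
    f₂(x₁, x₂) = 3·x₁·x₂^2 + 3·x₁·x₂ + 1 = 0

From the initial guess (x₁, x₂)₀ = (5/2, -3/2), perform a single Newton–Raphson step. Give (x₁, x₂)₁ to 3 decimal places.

At (5/2, -3/2): F = (4.60853, 6.625).
Jacobian J = [[2·x₁, 2·sin(x₂) + 1], [3·x₂^2 + 3·x₂, 6·x₁·x₂ + 3·x₁]].
At the point, J = [[5.000, -0.99499], [2.250, -15.000]] (det J = -72.76127).
Solving J·Δ = −F gives Δ = (-0.859, 0.313).
Then the next iterate is (x₁, x₂)₁ = (1.641, -1.187).

(1.641, -1.187)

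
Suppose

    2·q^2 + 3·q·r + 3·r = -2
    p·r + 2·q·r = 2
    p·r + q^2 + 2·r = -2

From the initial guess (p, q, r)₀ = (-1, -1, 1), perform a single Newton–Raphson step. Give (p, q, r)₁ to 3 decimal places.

At (-1, -1, 1): F = (4.000, -5.000, 4.000).
Jacobian J = [[0, 4·q + 3·r, 3·q + 3], [r, 2·r, p + 2·q], [r, 2·q, p + 2]].
At the point, J = [[0.000, -1.000, 0.000], [1.000, 2.000, -3.000], [1.000, -2.000, 1.000]] (det J = 4.000).
Solving J·Δ = −F gives Δ = (2.250, 4.000, 1.750).
Then the next iterate is (p, q, r)₁ = (1.250, 3.000, 2.750).

(1.250, 3.000, 2.750)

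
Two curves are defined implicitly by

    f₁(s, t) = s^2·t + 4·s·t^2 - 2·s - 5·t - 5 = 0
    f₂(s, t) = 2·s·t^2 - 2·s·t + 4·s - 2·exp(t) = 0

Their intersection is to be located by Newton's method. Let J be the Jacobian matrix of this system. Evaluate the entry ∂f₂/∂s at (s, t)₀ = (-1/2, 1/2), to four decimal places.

3.5000

∂f₂/∂s = 2·t^2 - 2·t + 4.
At (-1/2, 1/2) this is 3.5000.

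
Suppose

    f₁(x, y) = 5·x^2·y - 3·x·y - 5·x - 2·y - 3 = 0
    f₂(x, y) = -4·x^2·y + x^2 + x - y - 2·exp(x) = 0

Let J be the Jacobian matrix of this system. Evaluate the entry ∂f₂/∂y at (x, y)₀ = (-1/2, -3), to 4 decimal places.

∂f₂/∂y = -4·x^2 - 1.
At (-1/2, -3) this is -2.0000.

-2.0000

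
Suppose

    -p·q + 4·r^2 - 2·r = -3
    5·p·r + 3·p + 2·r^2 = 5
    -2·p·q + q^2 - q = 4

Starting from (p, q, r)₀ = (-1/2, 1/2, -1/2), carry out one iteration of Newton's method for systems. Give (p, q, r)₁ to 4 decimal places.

(19.6875, 24.4375, 0.6875)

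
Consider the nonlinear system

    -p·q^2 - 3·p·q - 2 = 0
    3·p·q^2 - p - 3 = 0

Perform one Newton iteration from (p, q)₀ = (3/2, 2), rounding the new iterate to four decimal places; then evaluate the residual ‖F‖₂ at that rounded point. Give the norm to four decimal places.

30.6294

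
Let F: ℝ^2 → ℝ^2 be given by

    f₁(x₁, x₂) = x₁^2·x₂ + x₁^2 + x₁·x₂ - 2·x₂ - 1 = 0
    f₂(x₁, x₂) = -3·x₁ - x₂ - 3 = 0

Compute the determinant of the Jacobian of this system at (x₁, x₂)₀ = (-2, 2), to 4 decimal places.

10.0000

J = [[2·x₁·x₂ + 2·x₁ + x₂, x₁^2 + x₁ - 2], [-3, -1]].
At the point, J = [[-10.0000, 0.0000], [-3.0000, -1.0000]].
det J = 10.0000.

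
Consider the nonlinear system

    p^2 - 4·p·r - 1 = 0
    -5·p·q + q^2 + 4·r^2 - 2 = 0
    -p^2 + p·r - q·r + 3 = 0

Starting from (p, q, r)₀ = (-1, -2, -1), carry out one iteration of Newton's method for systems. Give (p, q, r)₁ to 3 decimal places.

(0.037, -4.519, -0.519)

At (-1, -2, -1): F = (-4.000, -4.000, 1.000).
Jacobian J = [[2·p - 4·r, 0, -4·p], [-5·q, -5·p + 2·q, 8·r], [-2·p + r, -r, p - q]].
At the point, J = [[2.000, 0.000, 4.000], [10.000, 1.000, -8.000], [1.000, 1.000, 1.000]] (det J = 54.000).
Solving J·Δ = −F gives Δ = (1.037, -2.519, 0.481).
Then the next iterate is (p, q, r)₁ = (0.037, -4.519, -0.519).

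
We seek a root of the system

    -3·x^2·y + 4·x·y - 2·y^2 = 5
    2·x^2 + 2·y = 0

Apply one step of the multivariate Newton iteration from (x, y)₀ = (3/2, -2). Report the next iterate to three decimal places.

(0.367, 1.149)

At (3/2, -2): F = (-11.500, 0.500).
Jacobian J = [[-6·x·y + 4·y, -3·x^2 + 4·x - 4·y], [4·x, 2]].
At the point, J = [[10.000, 7.250], [6.000, 2.000]] (det J = -23.500).
Solving J·Δ = −F gives Δ = (-1.133, 3.149).
Then the next iterate is (x, y)₁ = (0.367, 1.149).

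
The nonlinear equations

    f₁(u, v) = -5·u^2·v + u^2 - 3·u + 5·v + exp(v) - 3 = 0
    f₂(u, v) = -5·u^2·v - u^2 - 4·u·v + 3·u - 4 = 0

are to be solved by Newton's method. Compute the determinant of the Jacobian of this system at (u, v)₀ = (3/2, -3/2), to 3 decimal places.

-216.359

J = [[-10·u·v + 2·u - 3, -5·u^2 + exp(v) + 5], [-10·u·v - 2·u - 4·v + 3, -5·u^2 - 4·u]].
At the point, J = [[22.500, -6.02687], [28.500, -17.250]].
det J = -216.359.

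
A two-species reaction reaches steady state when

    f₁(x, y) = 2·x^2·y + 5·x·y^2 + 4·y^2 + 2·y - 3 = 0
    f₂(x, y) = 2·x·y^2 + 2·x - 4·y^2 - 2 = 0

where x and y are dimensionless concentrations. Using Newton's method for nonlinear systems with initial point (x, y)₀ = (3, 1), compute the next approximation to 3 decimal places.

(1.756, 0.744)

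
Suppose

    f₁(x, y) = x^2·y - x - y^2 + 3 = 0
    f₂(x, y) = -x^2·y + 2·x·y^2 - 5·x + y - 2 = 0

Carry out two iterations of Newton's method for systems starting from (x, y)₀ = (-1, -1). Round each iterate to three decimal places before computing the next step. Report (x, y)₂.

(-1.249, -1.430)

At (-1, -1): F = (2.000, 1.000).
Jacobian J = [[2·x·y - 1, x^2 - 2·y], [-2·x·y + 2·y^2 - 5, -x^2 + 4·x·y + 1]].
At the point, J = [[1.000, 3.000], [-5.000, 4.000]] (det J = 19.000).
Solving J·Δ = −F gives Δ = (-0.263, -0.579).
Then the next iterate is (x, y)₁ = (-1.263, -1.579).
Round to (-1.263, -1.579) and repeat: F = (-0.74901, -1.04315), J = [[2.98855, 4.75317], [-4.00207, 7.38194]].
Δ = (0.014, 0.149), so (x, y)₂ = (-1.249, -1.430).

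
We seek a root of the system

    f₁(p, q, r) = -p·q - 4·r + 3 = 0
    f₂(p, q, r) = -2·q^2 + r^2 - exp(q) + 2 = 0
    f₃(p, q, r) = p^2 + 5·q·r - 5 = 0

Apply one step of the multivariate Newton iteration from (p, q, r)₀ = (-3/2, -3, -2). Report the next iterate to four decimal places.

(-2.8269, -1.6059, -0.8474)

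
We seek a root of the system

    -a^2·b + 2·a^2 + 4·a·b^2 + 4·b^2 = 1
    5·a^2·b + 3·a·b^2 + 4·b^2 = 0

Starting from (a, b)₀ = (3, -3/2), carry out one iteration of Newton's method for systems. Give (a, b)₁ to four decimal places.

(2.1095, -0.8020)

At (3, -3/2): F = (66.5000, -38.2500).
Jacobian J = [[-2·a·b + 4·a + 4·b^2, -a^2 + 8·a·b + 8·b], [10·a·b + 3·b^2, 5·a^2 + 6·a·b + 8·b]].
At the point, J = [[30.0000, -57.0000], [-38.2500, 6.0000]] (det J = -2000.2500).
Solving J·Δ = −F gives Δ = (-0.8905, 0.6980).
Then the next iterate is (a, b)₁ = (2.1095, -0.8020).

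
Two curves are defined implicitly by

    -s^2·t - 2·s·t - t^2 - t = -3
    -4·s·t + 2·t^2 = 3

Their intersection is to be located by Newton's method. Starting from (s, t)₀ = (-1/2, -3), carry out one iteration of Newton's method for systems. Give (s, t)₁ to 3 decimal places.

(-0.492, -2.091)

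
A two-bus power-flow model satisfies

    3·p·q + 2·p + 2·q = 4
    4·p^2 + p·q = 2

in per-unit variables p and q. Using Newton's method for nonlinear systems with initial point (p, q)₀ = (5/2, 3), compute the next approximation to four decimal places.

At (5/2, 3): F = (29.5000, 30.5000).
Jacobian J = [[3·q + 2, 3·p + 2], [8·p + q, p]].
At the point, J = [[11.0000, 9.5000], [23.0000, 2.5000]] (det J = -191.0000).
Solving J·Δ = −F gives Δ = (-1.1309, -1.7958).
Then the next iterate is (p, q)₁ = (1.3691, 1.2042).

(1.3691, 1.2042)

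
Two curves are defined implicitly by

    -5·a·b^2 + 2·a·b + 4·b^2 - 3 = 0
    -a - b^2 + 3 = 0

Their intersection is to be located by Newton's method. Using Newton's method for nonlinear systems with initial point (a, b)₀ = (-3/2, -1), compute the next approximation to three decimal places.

(1.350, -1.325)

At (-3/2, -1): F = (11.500, 3.500).
Jacobian J = [[-5·b^2 + 2·b, -10·a·b + 2·a + 8·b], [-1, -2·b]].
At the point, J = [[-7.000, -26.000], [-1.000, 2.000]] (det J = -40.000).
Solving J·Δ = −F gives Δ = (2.850, -0.325).
Then the next iterate is (a, b)₁ = (1.350, -1.325).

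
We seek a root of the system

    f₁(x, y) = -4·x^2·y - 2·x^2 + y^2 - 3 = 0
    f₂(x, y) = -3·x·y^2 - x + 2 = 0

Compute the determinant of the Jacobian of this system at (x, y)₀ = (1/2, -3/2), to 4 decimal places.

J = [[-8·x·y - 4·x, -4·x^2 + 2·y], [-3·y^2 - 1, -6·x·y]].
At the point, J = [[4.0000, -4.0000], [-7.7500, 4.5000]].
det J = -13.0000.

-13.0000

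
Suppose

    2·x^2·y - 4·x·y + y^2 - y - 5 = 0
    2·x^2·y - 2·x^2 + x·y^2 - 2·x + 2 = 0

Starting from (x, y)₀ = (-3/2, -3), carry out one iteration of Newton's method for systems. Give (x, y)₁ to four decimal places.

(-0.6973, -2.8803)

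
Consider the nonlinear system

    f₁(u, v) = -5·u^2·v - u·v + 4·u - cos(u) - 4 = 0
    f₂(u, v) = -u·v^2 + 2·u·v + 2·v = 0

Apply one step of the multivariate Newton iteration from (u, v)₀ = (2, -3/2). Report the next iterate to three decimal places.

(1.527, -0.582)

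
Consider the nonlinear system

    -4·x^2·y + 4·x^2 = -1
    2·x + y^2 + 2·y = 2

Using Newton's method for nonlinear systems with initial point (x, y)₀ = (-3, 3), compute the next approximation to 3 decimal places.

At (-3, 3): F = (-71.000, 7.000).
Jacobian J = [[-8·x·y + 8·x, -4·x^2], [2, 2·y + 2]].
At the point, J = [[48.000, -36.000], [2.000, 8.000]] (det J = 456.000).
Solving J·Δ = −F gives Δ = (0.693, -1.048).
Then the next iterate is (x, y)₁ = (-2.307, 1.952).

(-2.307, 1.952)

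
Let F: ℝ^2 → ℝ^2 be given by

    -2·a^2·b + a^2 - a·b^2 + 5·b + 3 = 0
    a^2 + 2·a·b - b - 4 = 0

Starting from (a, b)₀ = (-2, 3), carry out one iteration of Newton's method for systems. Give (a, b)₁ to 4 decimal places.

At (-2, 3): F = (16.0000, -15.0000).
Jacobian J = [[-4·a·b + 2·a - b^2, -2·a^2 - 2·a·b + 5], [2·a + 2·b, 2·a - 1]].
At the point, J = [[11.0000, 9.0000], [2.0000, -5.0000]] (det J = -73.0000).
Solving J·Δ = −F gives Δ = (0.7534, -2.6986).
Then the next iterate is (a, b)₁ = (-1.2466, 0.3014).

(-1.2466, 0.3014)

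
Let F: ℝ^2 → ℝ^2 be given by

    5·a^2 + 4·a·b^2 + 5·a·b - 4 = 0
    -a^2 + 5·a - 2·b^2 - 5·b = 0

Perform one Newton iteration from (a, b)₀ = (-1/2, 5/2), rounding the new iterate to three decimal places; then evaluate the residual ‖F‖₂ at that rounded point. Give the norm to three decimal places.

8.657

At (-1/2, 5/2): F = (-21.500, -27.750).
Jacobian J = [[10·a + 4·b^2 + 5·b, 8·a·b + 5·a], [-2·a + 5, -4·b - 5]].
At the point, J = [[32.500, -12.500], [6.000, -15.000]] (det J = -412.500).
Solving J·Δ = −F gives Δ = (-0.059, -1.874).
Then the next iterate is (a, b)₁ = (-0.559, 0.626).
Re-evaluating at (-0.559, 0.626): F = (-5.06350, -7.02123), so ‖F‖₂ = 8.657.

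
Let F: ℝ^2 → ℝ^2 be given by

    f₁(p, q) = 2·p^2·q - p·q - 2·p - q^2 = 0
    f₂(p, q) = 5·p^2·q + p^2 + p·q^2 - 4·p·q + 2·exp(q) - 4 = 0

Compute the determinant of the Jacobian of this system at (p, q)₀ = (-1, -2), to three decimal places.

J = [[4·p·q - q - 2, 2·p^2 - p - 2·q], [10·p·q + 2·p + q^2 - 4·q, 5·p^2 + 2·p·q - 4·p + 2·exp(q)]].
At the point, J = [[8.000, 7.000], [30.000, 13.27067]].
det J = -103.835.

-103.835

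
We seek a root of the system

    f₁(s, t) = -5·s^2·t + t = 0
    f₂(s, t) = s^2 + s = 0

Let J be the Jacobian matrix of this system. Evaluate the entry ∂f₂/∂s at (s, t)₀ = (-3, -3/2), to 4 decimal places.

-5.0000

∂f₂/∂s = 2·s + 1.
At (-3, -3/2) this is -5.0000.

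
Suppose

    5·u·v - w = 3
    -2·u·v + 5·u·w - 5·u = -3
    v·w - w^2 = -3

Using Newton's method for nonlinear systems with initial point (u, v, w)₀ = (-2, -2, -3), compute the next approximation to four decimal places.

At (-2, -2, -3): F = (20.0000, 35.0000, 0.0000).
Jacobian J = [[5·v, 5·u, -1], [-2·v + 5·w - 5, -2·u, 5·u], [0, w, v - 2·w]].
At the point, J = [[-10.0000, -10.0000, -1.0000], [-16.0000, 4.0000, -10.0000], [0.0000, -3.0000, 4.0000]] (det J = -548.0000).
Solving J·Δ = −F gives Δ = (2.2354, -0.2190, -0.1642).
Then the next iterate is (u, v, w)₁ = (0.2354, -2.2190, -3.1642).

(0.2354, -2.2190, -3.1642)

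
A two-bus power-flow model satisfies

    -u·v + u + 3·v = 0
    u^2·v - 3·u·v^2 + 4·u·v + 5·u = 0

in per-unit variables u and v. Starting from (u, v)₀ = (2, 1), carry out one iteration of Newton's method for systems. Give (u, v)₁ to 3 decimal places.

(0.400, -2.000)

At (2, 1): F = (3.000, 16.000).
Jacobian J = [[-v + 1, -u + 3], [2·u·v - 3·v^2 + 4·v + 5, u^2 - 6·u·v + 4·u]].
At the point, J = [[0.000, 1.000], [10.000, 0.000]] (det J = -10.000).
Solving J·Δ = −F gives Δ = (-1.600, -3.000).
Then the next iterate is (u, v)₁ = (0.400, -2.000).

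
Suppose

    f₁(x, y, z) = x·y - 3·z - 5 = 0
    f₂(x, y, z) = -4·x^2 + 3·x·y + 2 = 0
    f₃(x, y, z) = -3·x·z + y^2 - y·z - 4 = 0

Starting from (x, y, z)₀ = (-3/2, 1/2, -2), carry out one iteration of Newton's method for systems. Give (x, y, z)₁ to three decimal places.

At (-3/2, 1/2, -2): F = (0.250, -9.250, -11.750).
Jacobian J = [[y, x, -3], [-8·x + 3·y, 3·x, 0], [-3·z, 2·y - z, -3·x - y]].
At the point, J = [[0.500, -1.500, -3.000], [13.500, -4.500, 0.000], [6.000, 3.000, 4.000]] (det J = -130.500).
Solving J·Δ = −F gives Δ = (1.394, 2.125, -0.747).
Then the next iterate is (x, y, z)₁ = (-0.106, 2.625, -2.747).

(-0.106, 2.625, -2.747)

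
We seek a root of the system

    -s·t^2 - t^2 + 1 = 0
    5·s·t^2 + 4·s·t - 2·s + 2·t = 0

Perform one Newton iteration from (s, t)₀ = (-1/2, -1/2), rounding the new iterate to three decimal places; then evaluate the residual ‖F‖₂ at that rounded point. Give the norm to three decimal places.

At (-1/2, -1/2): F = (0.875, 0.375).
Jacobian J = [[-t^2, -2·s·t - 2·t], [5·t^2 + 4·t - 2, 10·s·t + 4·s + 2]].
At the point, J = [[-0.250, 0.500], [-2.750, 2.500]] (det J = 0.750).
Solving J·Δ = −F gives Δ = (-2.667, -3.083).
Then the next iterate is (s, t)₁ = (-3.167, -3.583).
Re-evaluating at (-3.167, -3.583): F = (28.81971, -158.73053), so ‖F‖₂ = 161.326.

161.326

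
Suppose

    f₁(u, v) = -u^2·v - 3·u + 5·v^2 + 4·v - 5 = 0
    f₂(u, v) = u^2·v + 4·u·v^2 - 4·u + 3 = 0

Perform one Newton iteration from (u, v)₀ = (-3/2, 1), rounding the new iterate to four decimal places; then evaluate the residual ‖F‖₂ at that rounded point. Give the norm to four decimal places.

9.8931

At (-3/2, 1): F = (6.2500, 5.2500).
Jacobian J = [[-2·u·v - 3, -u^2 + 10·v + 4], [2·u·v + 4·v^2 - 4, u^2 + 8·u·v]].
At the point, J = [[0.0000, 11.7500], [-3.0000, -9.7500]] (det J = 35.2500).
Solving J·Δ = −F gives Δ = (3.4787, -0.5319).
Then the next iterate is (u, v)₁ = (1.9787, 0.4681).
Re-evaluating at (1.9787, 0.4681): F = (-9.800842, -1.347798), so ‖F‖₂ = 9.8931.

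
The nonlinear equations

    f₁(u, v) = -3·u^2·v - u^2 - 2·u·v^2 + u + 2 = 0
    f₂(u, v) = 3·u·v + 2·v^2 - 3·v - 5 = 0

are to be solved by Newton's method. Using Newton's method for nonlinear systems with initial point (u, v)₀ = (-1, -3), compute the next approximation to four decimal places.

At (-1, -3): F = (27.0000, 31.0000).
Jacobian J = [[-6·u·v - 2·u - 2·v^2 + 1, -3·u^2 - 4·u·v], [3·v, 3·u + 4·v - 3]].
At the point, J = [[-33.0000, -15.0000], [-9.0000, -18.0000]] (det J = 459.0000).
Solving J·Δ = −F gives Δ = (0.0458, 1.6993).
Then the next iterate is (u, v)₁ = (-0.9542, -1.3007).

(-0.9542, -1.3007)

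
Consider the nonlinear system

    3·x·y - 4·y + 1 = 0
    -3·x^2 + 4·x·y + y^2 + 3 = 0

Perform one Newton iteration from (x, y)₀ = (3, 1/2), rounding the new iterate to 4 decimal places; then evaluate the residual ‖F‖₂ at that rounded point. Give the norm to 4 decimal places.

At (3, 1/2): F = (3.5000, -17.7500).
Jacobian J = [[3·y, 3·x - 4], [-6·x + 4·y, 4·x + 2·y]].
At the point, J = [[1.5000, 5.0000], [-16.0000, 13.0000]] (det J = 99.5000).
Solving J·Δ = −F gives Δ = (-1.3492, -0.2952).
Then the next iterate is (x, y)₁ = (1.6508, 0.2048).
Re-evaluating at (1.6508, 0.2048): F = (1.195052, -3.781144), so ‖F‖₂ = 3.9655.

3.9655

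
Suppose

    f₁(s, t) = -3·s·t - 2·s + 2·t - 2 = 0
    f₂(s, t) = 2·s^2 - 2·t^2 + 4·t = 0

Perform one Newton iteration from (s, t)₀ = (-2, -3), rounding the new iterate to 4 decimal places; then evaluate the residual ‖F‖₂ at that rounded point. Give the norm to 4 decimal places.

At (-2, -3): F = (-22.0000, -22.0000).
Jacobian J = [[-3·t - 2, -3·s + 2], [4·s, -4·t + 4]].
At the point, J = [[7.0000, 8.0000], [-8.0000, 16.0000]] (det J = 176.0000).
Solving J·Δ = −F gives Δ = (1.0000, 1.8750).
Then the next iterate is (s, t)₁ = (-1.0000, -1.1250).
Re-evaluating at (-1.0000, -1.1250): F = (-5.6250, -5.031250), so ‖F‖₂ = 7.5468.

7.5468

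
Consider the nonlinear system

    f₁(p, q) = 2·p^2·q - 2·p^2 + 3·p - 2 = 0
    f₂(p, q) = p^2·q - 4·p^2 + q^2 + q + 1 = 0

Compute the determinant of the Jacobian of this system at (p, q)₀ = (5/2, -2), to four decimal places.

J = [[4·p·q - 4·p + 3, 2·p^2], [2·p·q - 8·p, p^2 + 2·q + 1]].
At the point, J = [[-27.0000, 12.5000], [-30.0000, 3.2500]].
det J = 287.2500.

287.2500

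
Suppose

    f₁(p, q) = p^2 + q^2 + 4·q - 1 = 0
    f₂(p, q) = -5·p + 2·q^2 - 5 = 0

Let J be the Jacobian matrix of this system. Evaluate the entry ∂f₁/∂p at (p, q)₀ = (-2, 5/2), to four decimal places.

-4.0000

∂f₁/∂p = 2·p.
At (-2, 5/2) this is -4.0000.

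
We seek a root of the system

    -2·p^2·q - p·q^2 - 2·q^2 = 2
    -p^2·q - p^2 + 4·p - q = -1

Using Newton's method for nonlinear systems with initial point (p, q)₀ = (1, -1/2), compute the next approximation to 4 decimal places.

(0.7692, 1.6538)

At (1, -1/2): F = (-1.7500, 5.0000).
Jacobian J = [[-4·p·q - q^2, -2·p^2 - 2·p·q - 4·q], [-2·p·q - 2·p + 4, -p^2 - 1]].
At the point, J = [[1.7500, 1.0000], [3.0000, -2.0000]] (det J = -6.5000).
Solving J·Δ = −F gives Δ = (-0.2308, 2.1538).
Then the next iterate is (p, q)₁ = (0.7692, 1.6538).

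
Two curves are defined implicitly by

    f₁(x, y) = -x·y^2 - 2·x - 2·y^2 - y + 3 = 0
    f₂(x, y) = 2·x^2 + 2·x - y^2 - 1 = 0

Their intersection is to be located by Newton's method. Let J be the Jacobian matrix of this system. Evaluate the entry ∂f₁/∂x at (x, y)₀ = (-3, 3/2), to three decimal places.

-4.250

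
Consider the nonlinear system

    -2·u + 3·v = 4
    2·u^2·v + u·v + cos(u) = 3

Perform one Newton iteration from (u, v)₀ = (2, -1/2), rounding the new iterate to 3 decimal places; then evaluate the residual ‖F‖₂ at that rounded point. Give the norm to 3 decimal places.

At (2, -1/2): F = (-9.500, -8.41615).
Jacobian J = [[-2, 3], [4·u·v + v - sin(u), 2·u^2 + u]].
At the point, J = [[-2.000, 3.000], [-5.40930, 10.000]] (det J = -3.77211).
Solving J·Δ = −F gives Δ = (-18.491, -9.161).
Then the next iterate is (u, v)₁ = (-16.491, -9.661).
Re-evaluating at (-16.491, -9.661): F = (-0.001, -5099.06665), so ‖F‖₂ = 5099.067.

5099.067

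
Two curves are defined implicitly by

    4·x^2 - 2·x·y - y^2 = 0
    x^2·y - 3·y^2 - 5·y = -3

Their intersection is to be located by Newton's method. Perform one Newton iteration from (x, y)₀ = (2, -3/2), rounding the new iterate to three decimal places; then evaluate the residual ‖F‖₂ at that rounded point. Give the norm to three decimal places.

3.296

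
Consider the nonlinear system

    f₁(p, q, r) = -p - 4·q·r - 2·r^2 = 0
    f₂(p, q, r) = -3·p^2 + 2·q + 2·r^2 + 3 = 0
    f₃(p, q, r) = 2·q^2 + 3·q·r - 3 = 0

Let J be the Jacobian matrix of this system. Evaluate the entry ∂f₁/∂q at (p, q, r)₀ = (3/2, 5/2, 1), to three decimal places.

∂f₁/∂q = -4·r.
At (3/2, 5/2, 1) this is -4.000.

-4.000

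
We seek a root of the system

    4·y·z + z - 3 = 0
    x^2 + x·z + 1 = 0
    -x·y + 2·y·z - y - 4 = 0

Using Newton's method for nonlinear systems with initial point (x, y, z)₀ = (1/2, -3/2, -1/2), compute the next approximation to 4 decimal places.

At (1/2, -3/2, -1/2): F = (-0.5000, 1.0000, -0.2500).
Jacobian J = [[0, 4·z, 4·y + 1], [2·x + z, 0, x], [-y, -x + 2·z - 1, 2·y]].
At the point, J = [[0.0000, -2.0000, -5.0000], [0.5000, 0.0000, 0.5000], [1.5000, -2.5000, -3.0000]] (det J = 1.7500).
Solving J·Δ = −F gives Δ = (-3.5000, -4.0000, 1.5000).
Then the next iterate is (x, y, z)₁ = (-3.0000, -5.5000, 1.0000).

(-3.0000, -5.5000, 1.0000)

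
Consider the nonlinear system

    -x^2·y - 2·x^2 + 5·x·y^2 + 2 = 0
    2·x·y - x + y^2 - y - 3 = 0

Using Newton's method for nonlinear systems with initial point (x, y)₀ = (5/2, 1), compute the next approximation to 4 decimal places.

(2.2952, 1.1175)

At (5/2, 1): F = (-4.2500, -0.5000).
Jacobian J = [[-2·x·y - 4·x + 5·y^2, -x^2 + 10·x·y], [2·y - 1, 2·x + 2·y - 1]].
At the point, J = [[-10.0000, 18.7500], [1.0000, 6.0000]] (det J = -78.7500).
Solving J·Δ = −F gives Δ = (-0.2048, 0.1175).
Then the next iterate is (x, y)₁ = (2.2952, 1.1175).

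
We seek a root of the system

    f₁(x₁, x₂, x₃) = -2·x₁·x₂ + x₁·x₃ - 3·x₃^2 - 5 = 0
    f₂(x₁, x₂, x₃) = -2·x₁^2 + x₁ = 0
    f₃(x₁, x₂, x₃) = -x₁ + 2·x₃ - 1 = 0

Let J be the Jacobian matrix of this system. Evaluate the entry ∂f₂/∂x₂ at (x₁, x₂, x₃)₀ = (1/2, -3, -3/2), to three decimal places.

0.000

∂f₂/∂x₂ = 0.
At (1/2, -3, -3/2) this is 0.000.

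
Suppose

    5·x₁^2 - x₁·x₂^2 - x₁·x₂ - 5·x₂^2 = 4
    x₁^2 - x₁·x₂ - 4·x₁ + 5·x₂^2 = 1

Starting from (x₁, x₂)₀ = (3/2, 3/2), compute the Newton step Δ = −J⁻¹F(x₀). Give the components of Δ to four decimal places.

(0.4094, -0.2390)

At (3/2, 3/2): F = (-9.6250, 4.2500).
Jacobian J = [[10·x₁ - x₂^2 - x₂, -2·x₁·x₂ - x₁ - 10·x₂], [2·x₁ - x₂ - 4, -x₁ + 10·x₂]].
At the point, J = [[11.2500, -21.0000], [-2.5000, 13.5000]] (det J = 99.3750).
Solving J·Δ = −F gives Δ = (0.4094, -0.2390).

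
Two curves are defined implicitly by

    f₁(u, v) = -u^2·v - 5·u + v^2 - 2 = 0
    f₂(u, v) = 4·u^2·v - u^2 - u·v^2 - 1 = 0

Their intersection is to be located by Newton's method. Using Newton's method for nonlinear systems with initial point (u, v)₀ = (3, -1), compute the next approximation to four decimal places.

(0.2140, -1.8896)

At (3, -1): F = (-7.0000, -49.0000).
Jacobian J = [[-2·u·v - 5, -u^2 + 2·v], [8·u·v - 2·u - v^2, 4·u^2 - 2·u·v]].
At the point, J = [[1.0000, -11.0000], [-31.0000, 42.0000]] (det J = -299.0000).
Solving J·Δ = −F gives Δ = (-2.7860, -0.8896).
Then the next iterate is (u, v)₁ = (0.2140, -1.8896).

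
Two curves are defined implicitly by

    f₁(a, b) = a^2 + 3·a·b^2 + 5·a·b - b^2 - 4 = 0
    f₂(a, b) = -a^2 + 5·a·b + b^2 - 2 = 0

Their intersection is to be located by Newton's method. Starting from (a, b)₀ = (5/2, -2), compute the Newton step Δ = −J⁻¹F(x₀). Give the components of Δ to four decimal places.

(-2.5682, -1.0909)

At (5/2, -2): F = (3.2500, -29.2500).
Jacobian J = [[2·a + 3·b^2 + 5·b, 6·a·b + 5·a - 2·b], [-2·a + 5·b, 5·a + 2·b]].
At the point, J = [[7.0000, -13.5000], [-15.0000, 8.5000]] (det J = -143.0000).
Solving J·Δ = −F gives Δ = (-2.5682, -1.0909).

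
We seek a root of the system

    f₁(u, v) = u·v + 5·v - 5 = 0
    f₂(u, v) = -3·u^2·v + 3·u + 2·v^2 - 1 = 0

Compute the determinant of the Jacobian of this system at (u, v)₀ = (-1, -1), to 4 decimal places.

J = [[v, u + 5], [-6·u·v + 3, -3·u^2 + 4·v]].
At the point, J = [[-1.0000, 4.0000], [-3.0000, -7.0000]].
det J = 19.0000.

19.0000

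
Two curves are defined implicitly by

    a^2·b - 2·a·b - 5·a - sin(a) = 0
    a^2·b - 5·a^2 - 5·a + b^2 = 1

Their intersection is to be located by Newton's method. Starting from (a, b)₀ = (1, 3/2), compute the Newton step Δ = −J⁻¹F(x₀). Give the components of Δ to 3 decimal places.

At (1, 3/2): F = (-7.34147, -7.250).
Jacobian J = [[2·a·b - 2·b - cos(a) - 5, a^2 - 2·a], [2·a·b - 10·a - 5, a^2 + 2·b]].
At the point, J = [[-5.54030, -1.000], [-12.000, 4.000]] (det J = -34.16121).
Solving J·Δ = −F gives Δ = (-1.072, -1.403).

(-1.072, -1.403)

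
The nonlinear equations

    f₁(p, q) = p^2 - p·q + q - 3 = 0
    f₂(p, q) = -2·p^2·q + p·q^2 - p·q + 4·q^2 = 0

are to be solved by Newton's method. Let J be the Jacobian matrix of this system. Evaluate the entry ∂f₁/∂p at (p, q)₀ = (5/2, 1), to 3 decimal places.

4.000

∂f₁/∂p = 2·p - q.
At (5/2, 1) this is 4.000.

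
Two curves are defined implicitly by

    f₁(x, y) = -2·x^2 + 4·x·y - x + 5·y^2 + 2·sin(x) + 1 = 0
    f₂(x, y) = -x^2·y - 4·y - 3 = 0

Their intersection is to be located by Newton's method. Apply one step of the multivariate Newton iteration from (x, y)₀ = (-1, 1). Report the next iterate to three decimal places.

(-0.019, -0.208)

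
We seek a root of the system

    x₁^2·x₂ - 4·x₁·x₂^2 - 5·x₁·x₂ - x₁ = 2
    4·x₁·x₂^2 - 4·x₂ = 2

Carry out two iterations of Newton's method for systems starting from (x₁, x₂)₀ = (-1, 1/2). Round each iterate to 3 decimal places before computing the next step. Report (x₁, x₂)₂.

(4.720, -0.441)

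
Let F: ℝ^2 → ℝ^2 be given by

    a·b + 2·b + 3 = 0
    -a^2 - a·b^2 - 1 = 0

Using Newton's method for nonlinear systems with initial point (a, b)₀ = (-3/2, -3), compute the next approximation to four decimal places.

(-0.8792, -2.2750)

At (-3/2, -3): F = (1.5000, 10.2500).
Jacobian J = [[b, a + 2], [-2·a - b^2, -2·a·b]].
At the point, J = [[-3.0000, 0.5000], [-6.0000, -9.0000]] (det J = 30.0000).
Solving J·Δ = −F gives Δ = (0.6208, 0.7250).
Then the next iterate is (a, b)₁ = (-0.8792, -2.2750).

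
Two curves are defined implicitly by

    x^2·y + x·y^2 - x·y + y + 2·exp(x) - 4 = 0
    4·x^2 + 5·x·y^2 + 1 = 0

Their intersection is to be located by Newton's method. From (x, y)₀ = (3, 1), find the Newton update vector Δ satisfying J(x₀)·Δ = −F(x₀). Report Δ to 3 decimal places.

(-0.703, -1.053)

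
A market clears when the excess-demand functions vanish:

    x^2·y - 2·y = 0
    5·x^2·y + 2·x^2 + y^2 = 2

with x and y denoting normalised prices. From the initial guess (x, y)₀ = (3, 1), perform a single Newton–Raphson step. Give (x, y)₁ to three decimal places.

At (3, 1): F = (7.000, 62.000).
Jacobian J = [[2·x·y, x^2 - 2], [10·x·y + 4·x, 5·x^2 + 2·y]].
At the point, J = [[6.000, 7.000], [42.000, 47.000]] (det J = -12.000).
Solving J·Δ = −F gives Δ = (-8.750, 6.500).
Then the next iterate is (x, y)₁ = (-5.750, 7.500).

(-5.750, 7.500)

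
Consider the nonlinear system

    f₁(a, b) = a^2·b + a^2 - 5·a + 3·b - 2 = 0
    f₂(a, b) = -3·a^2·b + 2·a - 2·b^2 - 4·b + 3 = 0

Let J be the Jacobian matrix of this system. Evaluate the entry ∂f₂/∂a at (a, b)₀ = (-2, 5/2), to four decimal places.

32.0000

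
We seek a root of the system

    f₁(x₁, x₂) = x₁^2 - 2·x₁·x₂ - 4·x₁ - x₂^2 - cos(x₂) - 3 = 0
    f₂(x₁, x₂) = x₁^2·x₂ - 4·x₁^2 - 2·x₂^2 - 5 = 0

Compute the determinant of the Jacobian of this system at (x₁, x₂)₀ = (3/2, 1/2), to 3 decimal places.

-37.466

J = [[2·x₁ - 2·x₂ - 4, -2·x₁ - 2·x₂ + sin(x₂)], [2·x₁·x₂ - 8·x₁, x₁^2 - 4·x₂]].
At the point, J = [[-2.000, -3.52057], [-10.500, 0.250]].
det J = -37.466.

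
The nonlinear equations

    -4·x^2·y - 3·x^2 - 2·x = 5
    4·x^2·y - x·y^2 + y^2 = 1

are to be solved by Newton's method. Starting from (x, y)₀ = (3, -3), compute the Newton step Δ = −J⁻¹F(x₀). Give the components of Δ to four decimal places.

(-2.8857, -2.2238)

At (3, -3): F = (70.0000, -127.0000).
Jacobian J = [[-8·x·y - 6·x - 2, -4·x^2], [8·x·y - y^2, 4·x^2 - 2·x·y + 2·y]].
At the point, J = [[52.0000, -36.0000], [-81.0000, 48.0000]] (det J = -420.0000).
Solving J·Δ = −F gives Δ = (-2.8857, -2.2238).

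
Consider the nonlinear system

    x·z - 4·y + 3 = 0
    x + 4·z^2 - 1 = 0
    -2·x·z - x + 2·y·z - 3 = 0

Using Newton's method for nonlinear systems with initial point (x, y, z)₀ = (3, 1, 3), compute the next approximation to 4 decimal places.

At (3, 1, 3): F = (8.0000, 38.0000, -18.0000).
Jacobian J = [[z, -4, x], [1, 0, 8·z], [-2·z - 1, 2·z, -2·x + 2·y]].
At the point, J = [[3.0000, -4.0000, 3.0000], [1.0000, 0.0000, 24.0000], [-7.0000, 6.0000, -4.0000]] (det J = 242.0000).
Solving J·Δ = −F gives Δ = (-2.6942, -1.1240, -1.4711).
Then the next iterate is (x, y, z)₁ = (0.3058, -0.1240, 1.5289).

(0.3058, -0.1240, 1.5289)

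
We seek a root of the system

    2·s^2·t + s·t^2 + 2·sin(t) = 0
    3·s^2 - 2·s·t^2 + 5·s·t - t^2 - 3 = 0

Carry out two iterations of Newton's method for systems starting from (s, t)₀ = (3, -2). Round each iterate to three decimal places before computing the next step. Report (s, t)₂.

(1.154, -0.618)

At (3, -2): F = (-25.81859, -34.000).
Jacobian J = [[4·s·t + t^2, 2·s^2 + 2·s·t + 2·cos(t)], [6·s - 2·t^2 + 5·t, -4·s·t + 5·s - 2·t]].
At the point, J = [[-20.000, 5.16771], [0.000, 43.000]] (det J = -860.000).
Solving J·Δ = −F gives Δ = (-1.087, 0.791).
Then the next iterate is (s, t)₁ = (1.913, -1.209).
Round to (1.913, -1.209) and repeat: F = (-7.92317, -10.63945), J = [[-7.78959, 3.40141], [2.50964, 21.23427]].
Δ = (-0.759, 0.591), so (s, t)₂ = (1.154, -0.618).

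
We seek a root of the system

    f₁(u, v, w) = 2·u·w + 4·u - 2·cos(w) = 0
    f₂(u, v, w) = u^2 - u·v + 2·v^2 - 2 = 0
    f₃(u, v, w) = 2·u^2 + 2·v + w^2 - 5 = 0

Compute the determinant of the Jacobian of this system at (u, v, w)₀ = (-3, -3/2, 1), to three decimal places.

158.268

J = [[2·w + 4, 0, 2·u + 2·sin(w)], [2·u - v, -u + 4·v, 0], [4·u, 2, 2·w]].
At the point, J = [[6.000, 0.000, -4.31706], [-4.500, -3.000, 0.000], [-12.000, 2.000, 2.000]].
det J = 158.268.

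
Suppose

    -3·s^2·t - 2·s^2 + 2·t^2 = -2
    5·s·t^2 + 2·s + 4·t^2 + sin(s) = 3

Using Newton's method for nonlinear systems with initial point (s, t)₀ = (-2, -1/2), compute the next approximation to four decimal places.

At (-2, -1/2): F = (0.5000, -9.409297).
Jacobian J = [[-6·s·t - 4·s, -3·s^2 + 4·t], [5·t^2 + cos(s) + 2, 10·s·t + 8·t]].
At the point, J = [[2.0000, -14.0000], [2.833853, 6.0000]] (det J = 51.673944).
Solving J·Δ = −F gives Δ = (2.4912, 0.3916).
Then the next iterate is (s, t)₁ = (0.4912, -0.1084).

(0.4912, -0.1084)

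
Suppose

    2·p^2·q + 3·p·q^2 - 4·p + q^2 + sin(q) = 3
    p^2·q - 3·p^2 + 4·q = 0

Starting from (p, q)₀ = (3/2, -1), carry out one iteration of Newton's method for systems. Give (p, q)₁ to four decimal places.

(0.3484, -1.1310)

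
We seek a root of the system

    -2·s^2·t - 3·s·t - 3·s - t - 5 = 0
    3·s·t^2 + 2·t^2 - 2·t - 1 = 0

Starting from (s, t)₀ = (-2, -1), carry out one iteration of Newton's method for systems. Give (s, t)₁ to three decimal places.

At (-2, -1): F = (4.000, -3.000).
Jacobian J = [[-4·s·t - 3·t - 3, -2·s^2 - 3·s - 1], [3·t^2, 6·s·t + 4·t - 2]].
At the point, J = [[-8.000, -3.000], [3.000, 6.000]] (det J = -39.000).
Solving J·Δ = −F gives Δ = (0.385, 0.308).
Then the next iterate is (s, t)₁ = (-1.615, -0.692).

(-1.615, -0.692)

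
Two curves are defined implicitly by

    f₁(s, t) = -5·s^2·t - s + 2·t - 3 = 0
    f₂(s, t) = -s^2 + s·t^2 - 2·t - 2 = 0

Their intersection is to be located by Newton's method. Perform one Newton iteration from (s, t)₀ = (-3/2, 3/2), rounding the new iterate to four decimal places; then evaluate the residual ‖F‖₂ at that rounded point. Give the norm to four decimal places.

4.0017

At (-3/2, 3/2): F = (-15.3750, -10.6250).
Jacobian J = [[-10·s·t - 1, -5·s^2 + 2], [-2·s + t^2, 2·s·t - 2]].
At the point, J = [[21.5000, -9.2500], [5.2500, -6.5000]] (det J = -91.1875).
Solving J·Δ = −F gives Δ = (0.0182, -1.6199).
Then the next iterate is (s, t)₁ = (-1.4818, -0.1199).
Re-evaluating at (-1.4818, -0.1199): F = (-0.441659, -3.977234), so ‖F‖₂ = 4.0017.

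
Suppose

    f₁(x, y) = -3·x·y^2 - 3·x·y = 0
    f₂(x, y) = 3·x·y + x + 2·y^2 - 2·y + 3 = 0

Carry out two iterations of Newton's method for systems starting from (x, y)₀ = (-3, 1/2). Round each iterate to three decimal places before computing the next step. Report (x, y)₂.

(-2.521, -0.039)

At (-3, 1/2): F = (6.750, -5.000).
Jacobian J = [[-3·y^2 - 3·y, -6·x·y - 3·x], [3·y + 1, 3·x + 4·y - 2]].
At the point, J = [[-2.250, 18.000], [2.500, -9.000]] (det J = -24.750).
Solving J·Δ = −F gives Δ = (1.182, -0.227).
Then the next iterate is (x, y)₁ = (-1.818, 0.273).
Round to (-1.818, 0.273) and repeat: F = (1.89542, -0.70388), J = [[-1.04259, 8.43188], [1.819, -6.362]].
Δ = (-0.703, -0.312), so (x, y)₂ = (-2.521, -0.039).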